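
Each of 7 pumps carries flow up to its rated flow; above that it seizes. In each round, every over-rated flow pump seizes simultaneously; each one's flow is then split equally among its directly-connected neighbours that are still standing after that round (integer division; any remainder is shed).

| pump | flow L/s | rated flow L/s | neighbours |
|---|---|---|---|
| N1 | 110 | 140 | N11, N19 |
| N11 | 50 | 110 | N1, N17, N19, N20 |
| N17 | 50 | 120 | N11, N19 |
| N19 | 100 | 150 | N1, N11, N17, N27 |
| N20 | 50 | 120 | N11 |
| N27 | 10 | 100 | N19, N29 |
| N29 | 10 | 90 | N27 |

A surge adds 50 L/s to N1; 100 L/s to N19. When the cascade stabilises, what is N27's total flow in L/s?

Round 1 — N1 at 160 > 140; N19 at 200 > 150. N1, N19 seize.
  N1 sheds 160 L/s to N11: 160 each.
    N11: 50+160 = 210 > 110
  N19 sheds 200 L/s to N11, N17, N27: 66 each (2 lost).
    N11: 210+66 = 276 > 110
    N17: 50+66 = 116 ≤ 120
    N27: 10+66 = 76 ≤ 100
Round 2 — N11 seizes.
  N11 sheds 276 L/s to N17, N20: 138 each.
    N17: 116+138 = 254 > 120
    N20: 50+138 = 188 > 120
Round 3 — N17, N20 seize.
  N17 sheds 254 L/s: no online neighbours, lost.
  N20 sheds 188 L/s: no online neighbours, lost.
No further seizures.

76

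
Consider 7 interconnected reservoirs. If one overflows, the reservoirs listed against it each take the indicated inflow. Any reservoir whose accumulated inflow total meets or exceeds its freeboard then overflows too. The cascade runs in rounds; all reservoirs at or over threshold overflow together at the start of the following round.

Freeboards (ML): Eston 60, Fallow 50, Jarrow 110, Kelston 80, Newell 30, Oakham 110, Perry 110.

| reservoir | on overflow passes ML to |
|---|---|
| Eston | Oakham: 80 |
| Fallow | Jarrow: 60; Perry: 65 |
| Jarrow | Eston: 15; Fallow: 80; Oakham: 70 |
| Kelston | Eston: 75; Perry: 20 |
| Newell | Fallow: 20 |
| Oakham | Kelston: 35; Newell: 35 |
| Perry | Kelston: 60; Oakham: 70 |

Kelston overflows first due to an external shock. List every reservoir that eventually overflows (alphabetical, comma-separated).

Round 1 — Kelston overflows (initial).
  Eston: +75 → 75 ≥ 60
  Perry: +20 → 20 < 110
Round 2 — Eston overflows.
  Oakham: +80 → 80 < 110
No further overflows.

Eston, Kelston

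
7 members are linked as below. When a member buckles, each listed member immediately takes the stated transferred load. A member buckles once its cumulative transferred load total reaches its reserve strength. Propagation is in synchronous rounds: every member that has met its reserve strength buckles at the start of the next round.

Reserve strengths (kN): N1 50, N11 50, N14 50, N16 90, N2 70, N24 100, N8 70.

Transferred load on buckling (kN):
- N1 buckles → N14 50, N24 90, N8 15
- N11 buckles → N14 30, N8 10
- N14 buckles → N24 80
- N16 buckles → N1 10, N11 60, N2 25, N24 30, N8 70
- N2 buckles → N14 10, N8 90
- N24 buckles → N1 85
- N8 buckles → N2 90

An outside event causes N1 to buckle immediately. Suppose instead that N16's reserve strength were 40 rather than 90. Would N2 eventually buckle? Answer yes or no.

With N16's reserve strength at 40:
Round 1 — N1 buckles (initial).
  N14: +50 → 50 ≥ 50
  N24: +90 → 90 < 100
  N8: +15 → 15 < 70
Round 2 — N14 buckles.
  N24: +80 → 170 ≥ 100
Round 3 — N24 buckles.
No further bucklings.

no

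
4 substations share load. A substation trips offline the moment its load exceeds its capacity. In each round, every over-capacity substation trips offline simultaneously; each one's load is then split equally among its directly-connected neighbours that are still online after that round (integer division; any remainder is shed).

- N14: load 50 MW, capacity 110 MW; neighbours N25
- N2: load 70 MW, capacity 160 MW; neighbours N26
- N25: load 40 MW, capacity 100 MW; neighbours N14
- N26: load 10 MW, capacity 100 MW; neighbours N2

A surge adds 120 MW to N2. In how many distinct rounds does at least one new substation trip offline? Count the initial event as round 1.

2

Round 1 — N2 at 190 > 160. N2 trips offline.
  N2 sheds 190 MW to N26: 190 each.
    N26: 10+190 = 200 > 100
Round 2 — N26 trips offline.
  N26 sheds 200 MW: no online neighbours, lost.
No further trips.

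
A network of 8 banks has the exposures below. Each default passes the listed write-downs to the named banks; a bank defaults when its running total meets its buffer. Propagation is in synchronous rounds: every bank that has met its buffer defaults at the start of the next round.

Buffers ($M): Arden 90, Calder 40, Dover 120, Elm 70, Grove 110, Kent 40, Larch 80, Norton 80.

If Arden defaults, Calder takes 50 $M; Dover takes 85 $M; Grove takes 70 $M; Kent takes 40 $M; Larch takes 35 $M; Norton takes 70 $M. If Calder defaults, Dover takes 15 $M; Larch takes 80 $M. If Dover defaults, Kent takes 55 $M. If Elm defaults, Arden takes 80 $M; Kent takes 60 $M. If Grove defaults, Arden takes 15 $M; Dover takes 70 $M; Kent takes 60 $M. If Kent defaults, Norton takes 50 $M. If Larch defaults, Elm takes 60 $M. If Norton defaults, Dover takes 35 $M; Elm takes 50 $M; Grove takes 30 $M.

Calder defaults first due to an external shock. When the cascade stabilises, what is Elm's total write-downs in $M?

60

Round 1 — Calder defaults (initial).
  Dover: +15 → 15 < 120
  Larch: +80 → 80 ≥ 80
Round 2 — Larch defaults.
  Elm: +60 → 60 < 70
No further defaults.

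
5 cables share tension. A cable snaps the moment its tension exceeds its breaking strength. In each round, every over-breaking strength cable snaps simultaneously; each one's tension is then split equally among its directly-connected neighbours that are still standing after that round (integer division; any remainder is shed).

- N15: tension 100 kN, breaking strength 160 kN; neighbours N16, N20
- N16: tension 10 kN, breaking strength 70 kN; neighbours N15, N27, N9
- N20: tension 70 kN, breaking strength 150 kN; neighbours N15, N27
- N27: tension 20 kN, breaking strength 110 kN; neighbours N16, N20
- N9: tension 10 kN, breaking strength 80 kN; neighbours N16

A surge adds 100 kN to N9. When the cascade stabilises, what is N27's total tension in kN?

Round 1 — N9 at 110 > 80. N9 snaps.
  N9 sheds 110 kN to N16: 110 each.
    N16: 10+110 = 120 > 70
Round 2 — N16 snaps.
  N16 sheds 120 kN to N15, N27: 60 each.
    N15: 100+60 = 160 ≤ 160
    N27: 20+60 = 80 ≤ 110
No further breaks.

80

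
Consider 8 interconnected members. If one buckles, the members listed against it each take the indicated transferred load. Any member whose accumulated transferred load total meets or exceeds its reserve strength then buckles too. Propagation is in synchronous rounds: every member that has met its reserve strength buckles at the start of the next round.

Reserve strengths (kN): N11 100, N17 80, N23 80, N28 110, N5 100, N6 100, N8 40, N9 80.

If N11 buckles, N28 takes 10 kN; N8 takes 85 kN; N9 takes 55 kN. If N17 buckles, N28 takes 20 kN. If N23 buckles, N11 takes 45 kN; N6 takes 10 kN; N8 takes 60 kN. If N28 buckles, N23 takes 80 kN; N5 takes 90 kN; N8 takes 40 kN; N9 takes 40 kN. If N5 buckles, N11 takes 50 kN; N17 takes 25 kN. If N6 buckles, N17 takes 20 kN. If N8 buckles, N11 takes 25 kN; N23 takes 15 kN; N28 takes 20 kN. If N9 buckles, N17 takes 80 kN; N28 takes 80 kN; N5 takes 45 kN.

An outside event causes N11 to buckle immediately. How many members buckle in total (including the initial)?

Round 1 — N11 buckles (initial).
  N28: +10 → 10 < 110
  N8: +85 → 85 ≥ 40
  N9: +55 → 55 < 80
Round 2 — N8 buckles.
  N23: +15 → 15 < 80
  N28: +20 → 30 < 110
No further bucklings.

2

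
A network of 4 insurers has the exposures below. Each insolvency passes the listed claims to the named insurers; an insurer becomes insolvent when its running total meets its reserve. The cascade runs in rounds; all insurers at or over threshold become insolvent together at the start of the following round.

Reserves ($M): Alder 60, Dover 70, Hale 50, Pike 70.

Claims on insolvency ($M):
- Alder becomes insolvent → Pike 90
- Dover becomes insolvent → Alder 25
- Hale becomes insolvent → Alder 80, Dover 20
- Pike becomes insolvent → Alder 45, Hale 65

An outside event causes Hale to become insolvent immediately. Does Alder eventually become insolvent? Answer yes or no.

yes

Round 1 — Hale becomes insolvent (initial).
  Alder: +80 → 80 ≥ 60
  Dover: +20 → 20 < 70
Round 2 — Alder becomes insolvent.
  Pike: +90 → 90 ≥ 70
Round 3 — Pike becomes insolvent.
No further insolvencies.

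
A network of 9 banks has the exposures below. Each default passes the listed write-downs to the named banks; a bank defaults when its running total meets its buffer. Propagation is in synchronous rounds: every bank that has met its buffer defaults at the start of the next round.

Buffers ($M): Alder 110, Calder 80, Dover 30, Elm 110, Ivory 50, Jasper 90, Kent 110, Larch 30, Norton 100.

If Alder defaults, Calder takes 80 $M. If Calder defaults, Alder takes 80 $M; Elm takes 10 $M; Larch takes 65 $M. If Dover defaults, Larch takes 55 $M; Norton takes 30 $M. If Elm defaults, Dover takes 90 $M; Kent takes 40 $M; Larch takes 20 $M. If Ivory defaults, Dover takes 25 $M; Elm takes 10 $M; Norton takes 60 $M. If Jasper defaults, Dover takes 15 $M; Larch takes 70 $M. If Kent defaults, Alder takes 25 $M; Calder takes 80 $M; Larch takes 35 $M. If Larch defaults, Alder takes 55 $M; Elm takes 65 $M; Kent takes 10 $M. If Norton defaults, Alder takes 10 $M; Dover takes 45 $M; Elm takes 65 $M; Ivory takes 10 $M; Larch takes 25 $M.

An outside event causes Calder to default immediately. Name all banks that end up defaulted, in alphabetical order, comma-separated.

Round 1 — Calder defaults (initial).
  Alder: +80 → 80 < 110
  Elm: +10 → 10 < 110
  Larch: +65 → 65 ≥ 30
Round 2 — Larch defaults.
  Alder: +55 → 135 ≥ 110
  Elm: +65 → 75 < 110
  Kent: +10 → 10 < 110
Round 3 — Alder defaults.
No further defaults.

Alder, Calder, Larch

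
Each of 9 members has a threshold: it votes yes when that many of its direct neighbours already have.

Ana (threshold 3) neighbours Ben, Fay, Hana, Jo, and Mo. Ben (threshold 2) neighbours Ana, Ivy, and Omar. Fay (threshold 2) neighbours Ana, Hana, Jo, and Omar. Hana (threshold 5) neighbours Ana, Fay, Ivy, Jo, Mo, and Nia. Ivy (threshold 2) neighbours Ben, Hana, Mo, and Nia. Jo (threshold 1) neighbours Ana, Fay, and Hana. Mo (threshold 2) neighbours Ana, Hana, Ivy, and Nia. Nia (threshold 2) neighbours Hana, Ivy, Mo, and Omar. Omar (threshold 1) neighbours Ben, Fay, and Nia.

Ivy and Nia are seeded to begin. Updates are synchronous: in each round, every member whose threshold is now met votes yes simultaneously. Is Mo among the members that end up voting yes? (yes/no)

Round 1 — Ivy, Nia vote yes (initial).
Round 2 — checking thresholds:
  Ben: 1 of 3 neighbours < 2, holds.
  Hana: 2 of 6 neighbours < 5, holds.
  Mo: 2 of 4 neighbours ≥ 2, votes yes.
  Omar: 1 of 3 neighbours ≥ 1, votes yes.
Round 3 — checking thresholds:
  Ana: 1 of 5 neighbours < 3, holds.
  Ben: 2 of 3 neighbours ≥ 2, votes yes.
  Fay: 1 of 4 neighbours < 2, holds.
  Hana: 3 of 6 neighbours < 5, holds.
Round 4 — no new yes votes; cascade stops.

yes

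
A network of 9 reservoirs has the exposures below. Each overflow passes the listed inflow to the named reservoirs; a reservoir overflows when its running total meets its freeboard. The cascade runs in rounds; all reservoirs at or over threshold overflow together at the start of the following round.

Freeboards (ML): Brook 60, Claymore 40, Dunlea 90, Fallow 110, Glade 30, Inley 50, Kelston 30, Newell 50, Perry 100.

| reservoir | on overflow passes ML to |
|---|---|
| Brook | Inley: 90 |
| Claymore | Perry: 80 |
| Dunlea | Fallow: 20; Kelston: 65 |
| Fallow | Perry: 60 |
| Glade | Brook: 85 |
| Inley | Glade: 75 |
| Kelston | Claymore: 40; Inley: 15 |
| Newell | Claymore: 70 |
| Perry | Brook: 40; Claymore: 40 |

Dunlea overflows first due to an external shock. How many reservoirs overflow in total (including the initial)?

3

Round 1 — Dunlea overflows (initial).
  Fallow: +20 → 20 < 110
  Kelston: +65 → 65 ≥ 30
Round 2 — Kelston overflows.
  Claymore: +40 → 40 ≥ 40
  Inley: +15 → 15 < 50
Round 3 — Claymore overflows.
  Perry: +80 → 80 < 100
No further overflows.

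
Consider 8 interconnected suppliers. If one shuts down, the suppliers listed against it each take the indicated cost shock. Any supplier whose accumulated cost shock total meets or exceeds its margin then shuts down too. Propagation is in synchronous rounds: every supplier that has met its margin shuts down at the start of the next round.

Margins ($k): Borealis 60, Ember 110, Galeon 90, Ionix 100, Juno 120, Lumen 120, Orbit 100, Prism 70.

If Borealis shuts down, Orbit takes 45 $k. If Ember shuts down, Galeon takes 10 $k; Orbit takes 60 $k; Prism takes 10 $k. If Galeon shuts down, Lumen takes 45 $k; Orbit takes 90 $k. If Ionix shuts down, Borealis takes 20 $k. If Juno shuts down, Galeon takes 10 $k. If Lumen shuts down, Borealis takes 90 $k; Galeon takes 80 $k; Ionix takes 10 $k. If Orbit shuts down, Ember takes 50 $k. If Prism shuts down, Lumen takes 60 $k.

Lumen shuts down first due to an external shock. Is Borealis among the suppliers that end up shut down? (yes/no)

Round 1 — Lumen shuts down (initial).
  Borealis: +90 → 90 ≥ 60
  Galeon: +80 → 80 < 90
  Ionix: +10 → 10 < 100
Round 2 — Borealis shuts down.
  Orbit: +45 → 45 < 100
No further shutdowns.

yes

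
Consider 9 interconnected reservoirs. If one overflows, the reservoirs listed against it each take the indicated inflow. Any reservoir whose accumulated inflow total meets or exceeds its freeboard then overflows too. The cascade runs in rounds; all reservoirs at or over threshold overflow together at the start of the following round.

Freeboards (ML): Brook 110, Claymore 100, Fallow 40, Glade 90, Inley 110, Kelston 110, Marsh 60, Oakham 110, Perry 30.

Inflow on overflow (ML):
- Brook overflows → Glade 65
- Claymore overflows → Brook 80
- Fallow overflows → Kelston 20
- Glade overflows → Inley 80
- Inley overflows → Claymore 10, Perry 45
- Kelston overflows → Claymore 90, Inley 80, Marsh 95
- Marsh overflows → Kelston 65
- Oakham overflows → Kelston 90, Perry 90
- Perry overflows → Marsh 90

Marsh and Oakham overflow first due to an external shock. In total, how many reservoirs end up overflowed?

4

Round 1 — Marsh, Oakham overflow (initial).
  Kelston: +65+90 → 155 ≥ 110
  Perry: +90 → 90 ≥ 30
Round 2 — Kelston, Perry overflow.
  Claymore: +90 → 90 < 100
  Inley: +80 → 80 < 110
No further overflows.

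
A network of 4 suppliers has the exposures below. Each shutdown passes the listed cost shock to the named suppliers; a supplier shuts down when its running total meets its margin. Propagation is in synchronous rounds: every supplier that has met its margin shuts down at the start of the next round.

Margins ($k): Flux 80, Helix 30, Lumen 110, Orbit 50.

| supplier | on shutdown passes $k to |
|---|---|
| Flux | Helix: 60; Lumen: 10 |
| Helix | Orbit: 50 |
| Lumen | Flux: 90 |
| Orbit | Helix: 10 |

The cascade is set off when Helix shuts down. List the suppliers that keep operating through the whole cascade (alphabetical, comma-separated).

Round 1 — Helix shuts down (initial).
  Orbit: +50 → 50 ≥ 50
Round 2 — Orbit shuts down.
No further shutdowns.

Flux, Lumen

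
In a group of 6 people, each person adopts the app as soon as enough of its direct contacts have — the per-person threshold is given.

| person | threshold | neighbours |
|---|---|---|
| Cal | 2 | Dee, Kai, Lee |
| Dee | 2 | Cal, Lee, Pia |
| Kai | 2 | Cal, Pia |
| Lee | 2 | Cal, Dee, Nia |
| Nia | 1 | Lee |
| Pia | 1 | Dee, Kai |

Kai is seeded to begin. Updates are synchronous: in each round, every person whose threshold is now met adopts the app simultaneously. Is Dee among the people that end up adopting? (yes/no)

Round 1 — Kai adopts the app (initial).
Round 2 — checking thresholds:
  Cal: 1 of 3 neighbours < 2, below threshold.
  Pia: 1 of 2 neighbours ≥ 1, adopts the app.
Round 3 — no new adoptions; cascade stops.

no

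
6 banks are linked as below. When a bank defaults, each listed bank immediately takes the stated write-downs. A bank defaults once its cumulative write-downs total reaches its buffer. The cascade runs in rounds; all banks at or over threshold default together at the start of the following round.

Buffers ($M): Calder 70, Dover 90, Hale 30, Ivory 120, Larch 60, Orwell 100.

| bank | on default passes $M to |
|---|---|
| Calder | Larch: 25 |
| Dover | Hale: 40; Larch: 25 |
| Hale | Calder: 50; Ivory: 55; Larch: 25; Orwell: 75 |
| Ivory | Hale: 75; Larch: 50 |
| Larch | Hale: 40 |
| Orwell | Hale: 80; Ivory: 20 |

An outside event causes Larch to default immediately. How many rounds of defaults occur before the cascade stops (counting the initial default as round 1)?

2

Round 1 — Larch defaults (initial).
  Hale: +40 → 40 ≥ 30
Round 2 — Hale defaults.
  Calder: +50 → 50 < 70
  Ivory: +55 → 55 < 120
  Orwell: +75 → 75 < 100
No further defaults.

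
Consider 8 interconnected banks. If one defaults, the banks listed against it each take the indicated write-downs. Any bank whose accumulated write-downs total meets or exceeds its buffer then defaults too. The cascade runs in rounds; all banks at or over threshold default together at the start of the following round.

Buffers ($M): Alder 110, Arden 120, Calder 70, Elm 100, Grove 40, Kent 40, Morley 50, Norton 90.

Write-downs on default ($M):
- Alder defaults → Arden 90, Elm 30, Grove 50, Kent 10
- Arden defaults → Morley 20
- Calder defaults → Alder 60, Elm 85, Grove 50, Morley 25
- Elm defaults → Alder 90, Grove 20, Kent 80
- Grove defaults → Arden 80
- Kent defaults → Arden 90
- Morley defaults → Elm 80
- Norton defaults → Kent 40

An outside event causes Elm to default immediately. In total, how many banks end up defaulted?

2

Round 1 — Elm defaults (initial).
  Alder: +90 → 90 < 110
  Grove: +20 → 20 < 40
  Kent: +80 → 80 ≥ 40
Round 2 — Kent defaults.
  Arden: +90 → 90 < 120
No further defaults.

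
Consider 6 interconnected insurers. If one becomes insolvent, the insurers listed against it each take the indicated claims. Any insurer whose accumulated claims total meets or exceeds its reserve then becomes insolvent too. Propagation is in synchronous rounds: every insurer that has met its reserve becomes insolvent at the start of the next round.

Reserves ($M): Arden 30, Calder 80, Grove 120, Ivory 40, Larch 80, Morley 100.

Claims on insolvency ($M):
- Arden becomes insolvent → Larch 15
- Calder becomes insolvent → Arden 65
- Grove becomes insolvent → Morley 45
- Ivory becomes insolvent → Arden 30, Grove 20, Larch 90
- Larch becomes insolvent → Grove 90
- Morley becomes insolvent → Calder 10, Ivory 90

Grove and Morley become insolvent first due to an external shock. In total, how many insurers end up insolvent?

Round 1 — Grove, Morley become insolvent (initial).
  Calder: +10 → 10 < 80
  Ivory: +90 → 90 ≥ 40
Round 2 — Ivory becomes insolvent.
  Arden: +30 → 30 ≥ 30
  Larch: +90 → 90 ≥ 80
Round 3 — Arden, Larch become insolvent.
No further insolvencies.

5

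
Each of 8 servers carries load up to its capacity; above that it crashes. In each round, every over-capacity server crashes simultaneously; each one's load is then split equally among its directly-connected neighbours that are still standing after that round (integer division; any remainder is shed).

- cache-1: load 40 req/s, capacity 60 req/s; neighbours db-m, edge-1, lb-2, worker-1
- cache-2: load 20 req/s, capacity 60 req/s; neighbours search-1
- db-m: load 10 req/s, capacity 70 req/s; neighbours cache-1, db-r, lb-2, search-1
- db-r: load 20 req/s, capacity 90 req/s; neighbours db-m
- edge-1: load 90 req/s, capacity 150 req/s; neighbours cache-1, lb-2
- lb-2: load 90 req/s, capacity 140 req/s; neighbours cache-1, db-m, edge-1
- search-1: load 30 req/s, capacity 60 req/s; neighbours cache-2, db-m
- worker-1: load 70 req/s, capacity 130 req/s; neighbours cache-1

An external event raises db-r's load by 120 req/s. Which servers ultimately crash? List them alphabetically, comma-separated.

cache-1, cache-2, db-m, db-r, edge-1, lb-2, search-1

Round 1 — db-r at 140 > 90. db-r crashes.
  db-r sheds 140 req/s to db-m: 140 each.
    db-m: 10+140 = 150 > 70
Round 2 — db-m crashes.
  db-m sheds 150 req/s to cache-1, lb-2, search-1: 50 each.
    cache-1: 40+50 = 90 > 60
    lb-2: 90+50 = 140 ≤ 140
    search-1: 30+50 = 80 > 60
Round 3 — cache-1, search-1 crash.
  cache-1 sheds 90 req/s to edge-1, lb-2, worker-1: 30 each.
    edge-1: 90+30 = 120 ≤ 150
    lb-2: 140+30 = 170 > 140
    worker-1: 70+30 = 100 ≤ 130
  search-1 sheds 80 req/s to cache-2: 80 each.
    cache-2: 20+80 = 100 > 60
Round 4 — cache-2, lb-2 crash.
  cache-2 sheds 100 req/s: no online neighbours, lost.
  lb-2 sheds 170 req/s to edge-1: 170 each.
    edge-1: 120+170 = 290 > 150
Round 5 — edge-1 crashes.
  edge-1 sheds 290 req/s: no online neighbours, lost.
No further crashes.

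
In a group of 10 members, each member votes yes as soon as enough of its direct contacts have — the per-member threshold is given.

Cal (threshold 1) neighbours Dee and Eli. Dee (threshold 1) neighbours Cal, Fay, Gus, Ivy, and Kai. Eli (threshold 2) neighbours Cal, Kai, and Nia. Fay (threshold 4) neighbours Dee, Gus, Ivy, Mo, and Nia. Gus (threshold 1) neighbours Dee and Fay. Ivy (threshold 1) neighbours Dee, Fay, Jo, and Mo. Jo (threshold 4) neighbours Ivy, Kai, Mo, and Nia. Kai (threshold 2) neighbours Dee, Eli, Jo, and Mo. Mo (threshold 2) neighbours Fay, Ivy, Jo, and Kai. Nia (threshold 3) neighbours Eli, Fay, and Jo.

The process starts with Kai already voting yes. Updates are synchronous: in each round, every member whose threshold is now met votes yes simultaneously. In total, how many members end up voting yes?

Round 1 — Kai votes yes (initial).
Round 2 — checking thresholds:
  Dee: 1 of 5 neighbours ≥ 1, votes yes.
  Eli: 1 of 3 neighbours < 2, below threshold.
  Jo: 1 of 4 neighbours < 4, below threshold.
  Mo: 1 of 4 neighbours < 2, below threshold.
Round 3 — checking thresholds:
  Cal: 1 of 2 neighbours ≥ 1, votes yes.
  Eli: 1 of 3 neighbours < 2, below threshold.
  Fay: 1 of 5 neighbours < 4, below threshold.
  Gus: 1 of 2 neighbours ≥ 1, votes yes.
  Ivy: 1 of 4 neighbours ≥ 1, votes yes.
  Jo: 1 of 4 neighbours < 4, below threshold.
  Mo: 1 of 4 neighbours < 2, below threshold.
Round 4 — checking thresholds:
  Eli: 2 of 3 neighbours ≥ 2, votes yes.
  Fay: 3 of 5 neighbours < 4, below threshold.
  Jo: 2 of 4 neighbours < 4, below threshold.
  Mo: 2 of 4 neighbours ≥ 2, votes yes.
Round 5 — checking thresholds:
  Fay: 4 of 5 neighbours ≥ 4, votes yes.
  Jo: 3 of 4 neighbours < 4, below threshold.
  Nia: 1 of 3 neighbours < 3, below threshold.
Round 6 — no new yes votes; cascade stops.

8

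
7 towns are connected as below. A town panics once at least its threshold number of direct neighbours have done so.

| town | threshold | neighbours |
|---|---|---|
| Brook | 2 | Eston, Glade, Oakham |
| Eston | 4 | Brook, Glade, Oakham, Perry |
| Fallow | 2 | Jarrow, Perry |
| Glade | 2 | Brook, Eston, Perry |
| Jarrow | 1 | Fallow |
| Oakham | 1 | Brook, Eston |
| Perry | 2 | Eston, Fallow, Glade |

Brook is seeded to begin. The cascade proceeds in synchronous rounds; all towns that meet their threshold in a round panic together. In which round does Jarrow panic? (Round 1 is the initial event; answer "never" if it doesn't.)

Round 1 — Brook panics (initial).
Round 2 — checking thresholds:
  Eston: 1 of 4 neighbours < 4, below threshold.
  Glade: 1 of 3 neighbours < 2, below threshold.
  Oakham: 1 of 2 neighbours ≥ 1, panics.
Round 3 — no new panics; cascade stops.

never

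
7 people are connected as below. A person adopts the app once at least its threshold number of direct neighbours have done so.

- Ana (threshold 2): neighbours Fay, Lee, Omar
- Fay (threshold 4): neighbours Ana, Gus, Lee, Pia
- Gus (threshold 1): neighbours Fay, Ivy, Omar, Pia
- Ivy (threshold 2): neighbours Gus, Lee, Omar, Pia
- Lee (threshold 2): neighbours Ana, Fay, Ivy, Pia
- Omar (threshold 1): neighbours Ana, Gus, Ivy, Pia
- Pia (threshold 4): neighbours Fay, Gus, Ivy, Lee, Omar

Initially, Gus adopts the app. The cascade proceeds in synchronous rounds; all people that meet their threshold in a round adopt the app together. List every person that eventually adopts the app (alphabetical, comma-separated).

Round 1 — Gus adopts the app (initial).
Round 2 — checking thresholds:
  Fay: 1 of 4 neighbours < 4, not yet.
  Ivy: 1 of 4 neighbours < 2, not yet.
  Omar: 1 of 4 neighbours ≥ 1, adopts the app.
  Pia: 1 of 5 neighbours < 4, not yet.
Round 3 — checking thresholds:
  Ana: 1 of 3 neighbours < 2, not yet.
  Fay: 1 of 4 neighbours < 4, not yet.
  Ivy: 2 of 4 neighbours ≥ 2, adopts the app.
  Pia: 2 of 5 neighbours < 4, not yet.
Round 4 — no new adoptions; cascade stops.

Gus, Ivy, Omar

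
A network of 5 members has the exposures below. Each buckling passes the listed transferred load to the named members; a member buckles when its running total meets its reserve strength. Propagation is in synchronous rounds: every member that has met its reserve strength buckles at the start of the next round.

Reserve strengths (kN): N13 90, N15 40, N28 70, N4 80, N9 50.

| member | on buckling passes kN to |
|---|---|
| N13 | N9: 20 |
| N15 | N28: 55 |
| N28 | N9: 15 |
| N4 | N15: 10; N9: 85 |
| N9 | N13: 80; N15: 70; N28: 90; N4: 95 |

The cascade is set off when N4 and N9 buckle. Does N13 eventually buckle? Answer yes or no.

Round 1 — N4, N9 buckle (initial).
  N13: +80 → 80 < 90
  N15: +10+70 → 80 ≥ 40
  N28: +90 → 90 ≥ 70
Round 2 — N15, N28 buckle.
No further bucklings.

no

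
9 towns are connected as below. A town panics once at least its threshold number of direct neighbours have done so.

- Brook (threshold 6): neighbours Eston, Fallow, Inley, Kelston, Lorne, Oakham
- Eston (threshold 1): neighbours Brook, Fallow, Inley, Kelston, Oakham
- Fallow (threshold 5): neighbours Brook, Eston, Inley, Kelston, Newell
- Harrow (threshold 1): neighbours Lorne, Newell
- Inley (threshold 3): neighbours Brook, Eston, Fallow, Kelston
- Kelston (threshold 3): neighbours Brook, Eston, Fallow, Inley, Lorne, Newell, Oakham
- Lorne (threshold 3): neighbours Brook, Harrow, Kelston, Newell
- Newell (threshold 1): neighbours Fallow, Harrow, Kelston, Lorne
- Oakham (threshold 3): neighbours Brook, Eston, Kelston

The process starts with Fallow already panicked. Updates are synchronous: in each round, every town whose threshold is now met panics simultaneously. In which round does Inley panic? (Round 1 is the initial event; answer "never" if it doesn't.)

4

Round 1 — Fallow panics (initial).
Round 2 — checking thresholds:
  Brook: 1 of 6 neighbours < 6, below threshold.
  Eston: 1 of 5 neighbours ≥ 1, panics.
  Inley: 1 of 4 neighbours < 3, below threshold.
  Kelston: 1 of 7 neighbours < 3, below threshold.
  Newell: 1 of 4 neighbours ≥ 1, panics.
Round 3 — checking thresholds:
  Brook: 2 of 6 neighbours < 6, below threshold.
  Harrow: 1 of 2 neighbours ≥ 1, panics.
  Inley: 2 of 4 neighbours < 3, below threshold.
  Kelston: 3 of 7 neighbours ≥ 3, panics.
  Lorne: 1 of 4 neighbours < 3, below threshold.
  Oakham: 1 of 3 neighbours < 3, below threshold.
Round 4 — checking thresholds:
  Brook: 3 of 6 neighbours < 6, below threshold.
  Inley: 3 of 4 neighbours ≥ 3, panics.
  Lorne: 3 of 4 neighbours ≥ 3, panics.
  Oakham: 2 of 3 neighbours < 3, below threshold.
Round 5 — no new panics; cascade stops.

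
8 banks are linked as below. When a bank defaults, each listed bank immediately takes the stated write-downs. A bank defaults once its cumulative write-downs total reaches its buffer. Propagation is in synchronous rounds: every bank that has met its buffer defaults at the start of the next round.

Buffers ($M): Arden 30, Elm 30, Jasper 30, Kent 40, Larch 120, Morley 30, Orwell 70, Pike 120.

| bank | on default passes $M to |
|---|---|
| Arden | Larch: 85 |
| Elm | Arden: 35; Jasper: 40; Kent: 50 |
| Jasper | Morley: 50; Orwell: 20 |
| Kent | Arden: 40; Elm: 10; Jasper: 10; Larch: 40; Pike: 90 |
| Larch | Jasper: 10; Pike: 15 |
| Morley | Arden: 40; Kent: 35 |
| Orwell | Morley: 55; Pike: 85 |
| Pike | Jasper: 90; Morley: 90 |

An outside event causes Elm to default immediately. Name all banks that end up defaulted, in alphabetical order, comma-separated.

Round 1 — Elm defaults (initial).
  Arden: +35 → 35 ≥ 30
  Jasper: +40 → 40 ≥ 30
  Kent: +50 → 50 ≥ 40
Round 2 — Arden, Jasper, Kent default.
  Larch: +85+40 → 125 ≥ 120
  Morley: +50 → 50 ≥ 30
  Orwell: +20 → 20 < 70
  Pike: +90 → 90 < 120
Round 3 — Larch, Morley default.
  Pike: +15 → 105 < 120
No further defaults.

Arden, Elm, Jasper, Kent, Larch, Morley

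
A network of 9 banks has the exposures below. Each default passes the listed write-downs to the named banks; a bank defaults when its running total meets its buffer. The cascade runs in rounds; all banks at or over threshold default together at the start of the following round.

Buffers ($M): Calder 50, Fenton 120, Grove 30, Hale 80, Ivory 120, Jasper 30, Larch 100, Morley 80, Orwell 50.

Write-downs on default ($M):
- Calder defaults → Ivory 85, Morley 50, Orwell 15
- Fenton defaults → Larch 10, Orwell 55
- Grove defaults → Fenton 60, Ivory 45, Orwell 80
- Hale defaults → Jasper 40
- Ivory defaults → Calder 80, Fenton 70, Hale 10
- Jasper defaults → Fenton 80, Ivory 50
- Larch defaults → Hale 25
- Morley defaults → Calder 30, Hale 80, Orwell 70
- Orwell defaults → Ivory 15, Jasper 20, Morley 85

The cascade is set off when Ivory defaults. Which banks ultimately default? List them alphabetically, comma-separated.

Round 1 — Ivory defaults (initial).
  Calder: +80 → 80 ≥ 50
  Fenton: +70 → 70 < 120
  Hale: +10 → 10 < 80
Round 2 — Calder defaults.
  Morley: +50 → 50 < 80
  Orwell: +15 → 15 < 50
No further defaults.

Calder, Ivory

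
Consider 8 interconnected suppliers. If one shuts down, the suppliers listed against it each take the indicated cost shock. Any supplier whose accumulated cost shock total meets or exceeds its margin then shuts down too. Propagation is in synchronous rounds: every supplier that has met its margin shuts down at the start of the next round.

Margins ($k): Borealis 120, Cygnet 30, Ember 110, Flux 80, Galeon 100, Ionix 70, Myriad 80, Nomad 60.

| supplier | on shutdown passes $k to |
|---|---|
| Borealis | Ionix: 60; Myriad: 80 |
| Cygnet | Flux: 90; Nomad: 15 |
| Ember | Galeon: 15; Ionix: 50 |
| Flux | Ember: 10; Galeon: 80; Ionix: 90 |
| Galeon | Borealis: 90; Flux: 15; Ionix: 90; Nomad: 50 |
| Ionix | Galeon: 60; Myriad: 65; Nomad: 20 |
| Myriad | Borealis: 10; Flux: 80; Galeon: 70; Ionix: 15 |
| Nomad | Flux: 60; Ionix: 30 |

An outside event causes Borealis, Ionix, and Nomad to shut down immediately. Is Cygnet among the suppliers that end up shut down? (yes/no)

no

Round 1 — Borealis, Ionix, Nomad shut down (initial).
  Flux: +60 → 60 < 80
  Galeon: +60 → 60 < 100
  Myriad: +80+65 → 145 ≥ 80
Round 2 — Myriad shuts down.
  Flux: +80 → 140 ≥ 80
  Galeon: +70 → 130 ≥ 100
Round 3 — Flux, Galeon shut down.
  Ember: +10 → 10 < 110
No further shutdowns.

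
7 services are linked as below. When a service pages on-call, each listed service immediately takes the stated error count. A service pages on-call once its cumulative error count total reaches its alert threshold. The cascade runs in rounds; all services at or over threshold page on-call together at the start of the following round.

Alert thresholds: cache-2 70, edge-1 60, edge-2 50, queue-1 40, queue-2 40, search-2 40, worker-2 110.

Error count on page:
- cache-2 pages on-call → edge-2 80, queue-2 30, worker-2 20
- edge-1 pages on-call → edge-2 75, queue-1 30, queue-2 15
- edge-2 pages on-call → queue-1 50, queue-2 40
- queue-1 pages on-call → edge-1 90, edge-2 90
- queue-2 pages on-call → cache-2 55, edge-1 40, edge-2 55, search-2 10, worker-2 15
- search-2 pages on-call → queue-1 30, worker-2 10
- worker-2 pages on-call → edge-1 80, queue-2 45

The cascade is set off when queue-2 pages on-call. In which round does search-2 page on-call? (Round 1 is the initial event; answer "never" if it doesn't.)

Round 1 — queue-2 pages on-call (initial).
  cache-2: +55 → 55 < 70
  edge-1: +40 → 40 < 60
  edge-2: +55 → 55 ≥ 50
  search-2: +10 → 10 < 40
  worker-2: +15 → 15 < 110
Round 2 — edge-2 pages on-call.
  queue-1: +50 → 50 ≥ 40
Round 3 — queue-1 pages on-call.
  edge-1: +90 → 130 ≥ 60
Round 4 — edge-1 pages on-call.
No further pages.

never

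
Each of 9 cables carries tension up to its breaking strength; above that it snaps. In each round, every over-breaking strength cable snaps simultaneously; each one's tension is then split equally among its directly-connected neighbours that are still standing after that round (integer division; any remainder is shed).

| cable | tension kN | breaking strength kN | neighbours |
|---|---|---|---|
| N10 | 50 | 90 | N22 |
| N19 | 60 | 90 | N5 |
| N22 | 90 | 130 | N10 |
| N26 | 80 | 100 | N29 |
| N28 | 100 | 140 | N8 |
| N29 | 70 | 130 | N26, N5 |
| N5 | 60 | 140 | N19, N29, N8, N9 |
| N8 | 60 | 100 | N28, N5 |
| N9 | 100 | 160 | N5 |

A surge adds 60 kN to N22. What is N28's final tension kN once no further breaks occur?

Round 1 — N22 at 150 > 130. N22 snaps.
  N22 sheds 150 kN to N10: 150 each.
    N10: 50+150 = 200 > 90
Round 2 — N10 snaps.
  N10 sheds 200 kN: no online neighbours, lost.
No further breaks.

100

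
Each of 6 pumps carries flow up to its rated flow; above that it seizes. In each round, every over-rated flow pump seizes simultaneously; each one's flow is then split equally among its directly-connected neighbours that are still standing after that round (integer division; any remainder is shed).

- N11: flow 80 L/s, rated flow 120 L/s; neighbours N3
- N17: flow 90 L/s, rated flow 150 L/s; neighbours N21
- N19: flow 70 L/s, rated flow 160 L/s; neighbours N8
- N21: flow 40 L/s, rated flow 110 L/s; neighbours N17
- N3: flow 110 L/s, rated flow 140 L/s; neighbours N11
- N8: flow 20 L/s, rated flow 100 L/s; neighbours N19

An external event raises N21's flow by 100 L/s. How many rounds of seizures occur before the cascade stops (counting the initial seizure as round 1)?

Round 1 — N21 at 140 > 110. N21 seizes.
  N21 sheds 140 L/s to N17: 140 each.
    N17: 90+140 = 230 > 150
Round 2 — N17 seizes.
  N17 sheds 230 L/s: no online neighbours, lost.
No further seizures.

2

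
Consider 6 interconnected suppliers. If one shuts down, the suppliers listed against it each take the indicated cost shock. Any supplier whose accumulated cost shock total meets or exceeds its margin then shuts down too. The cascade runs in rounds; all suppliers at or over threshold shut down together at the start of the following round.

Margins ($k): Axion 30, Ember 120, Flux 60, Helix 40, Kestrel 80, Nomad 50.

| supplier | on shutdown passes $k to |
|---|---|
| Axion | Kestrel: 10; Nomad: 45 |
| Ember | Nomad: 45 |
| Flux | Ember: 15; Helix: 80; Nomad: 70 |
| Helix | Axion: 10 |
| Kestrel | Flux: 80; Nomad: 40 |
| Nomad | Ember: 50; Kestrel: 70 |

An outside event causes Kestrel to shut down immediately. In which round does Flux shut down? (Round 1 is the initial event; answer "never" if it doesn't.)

Round 1 — Kestrel shuts down (initial).
  Flux: +80 → 80 ≥ 60
  Nomad: +40 → 40 < 50
Round 2 — Flux shuts down.
  Ember: +15 → 15 < 120
  Helix: +80 → 80 ≥ 40
  Nomad: +70 → 110 ≥ 50
Round 3 — Helix, Nomad shut down.
  Axion: +10 → 10 < 30
  Ember: +50 → 65 < 120
No further shutdowns.

2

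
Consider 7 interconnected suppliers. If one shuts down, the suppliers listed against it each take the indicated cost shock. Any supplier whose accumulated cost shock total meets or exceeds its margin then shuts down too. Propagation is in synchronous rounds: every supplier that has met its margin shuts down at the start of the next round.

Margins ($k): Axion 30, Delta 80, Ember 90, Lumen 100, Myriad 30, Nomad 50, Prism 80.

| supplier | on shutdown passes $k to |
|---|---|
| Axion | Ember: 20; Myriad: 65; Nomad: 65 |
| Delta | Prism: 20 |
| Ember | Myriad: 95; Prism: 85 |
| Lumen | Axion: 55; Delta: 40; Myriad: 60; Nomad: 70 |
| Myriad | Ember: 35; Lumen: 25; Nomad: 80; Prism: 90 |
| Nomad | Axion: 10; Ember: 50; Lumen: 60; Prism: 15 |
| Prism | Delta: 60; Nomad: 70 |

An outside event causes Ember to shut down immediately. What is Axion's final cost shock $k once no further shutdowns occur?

Round 1 — Ember shuts down (initial).
  Myriad: +95 → 95 ≥ 30
  Prism: +85 → 85 ≥ 80
Round 2 — Myriad, Prism shut down.
  Delta: +60 → 60 < 80
  Lumen: +25 → 25 < 100
  Nomad: +80+70 → 150 ≥ 50
Round 3 — Nomad shuts down.
  Axion: +10 → 10 < 30
  Lumen: +60 → 85 < 100
No further shutdowns.

10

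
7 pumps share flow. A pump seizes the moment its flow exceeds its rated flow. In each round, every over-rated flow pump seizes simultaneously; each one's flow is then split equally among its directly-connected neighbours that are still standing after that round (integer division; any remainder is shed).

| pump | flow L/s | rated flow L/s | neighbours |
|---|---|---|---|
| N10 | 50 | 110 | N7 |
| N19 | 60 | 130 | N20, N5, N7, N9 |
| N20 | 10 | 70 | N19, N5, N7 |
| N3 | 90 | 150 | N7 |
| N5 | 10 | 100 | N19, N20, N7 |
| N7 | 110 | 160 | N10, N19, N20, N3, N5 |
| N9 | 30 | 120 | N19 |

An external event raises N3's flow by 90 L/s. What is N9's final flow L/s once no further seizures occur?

96

Round 1 — N3 at 180 > 150. N3 seizes.
  N3 sheds 180 L/s to N7: 180 each.
    N7: 110+180 = 290 > 160
Round 2 — N7 seizes.
  N7 sheds 290 L/s to N10, N19, N20, N5: 72 each (2 lost).
    N10: 50+72 = 122 > 110
    N19: 60+72 = 132 > 130
    N20: 10+72 = 82 > 70
    N5: 10+72 = 82 ≤ 100
Round 3 — N10, N19, N20 seize.
  N10 sheds 122 L/s: no online neighbours, lost.
  N19 sheds 132 L/s to N5, N9: 66 each.
    N5: 82+66 = 148 > 100
    N9: 30+66 = 96 ≤ 120
  N20 sheds 82 L/s to N5: 82 each.
    N5: 148+82 = 230 > 100
Round 4 — N5 seizes.
  N5 sheds 230 L/s: no online neighbours, lost.
No further seizures.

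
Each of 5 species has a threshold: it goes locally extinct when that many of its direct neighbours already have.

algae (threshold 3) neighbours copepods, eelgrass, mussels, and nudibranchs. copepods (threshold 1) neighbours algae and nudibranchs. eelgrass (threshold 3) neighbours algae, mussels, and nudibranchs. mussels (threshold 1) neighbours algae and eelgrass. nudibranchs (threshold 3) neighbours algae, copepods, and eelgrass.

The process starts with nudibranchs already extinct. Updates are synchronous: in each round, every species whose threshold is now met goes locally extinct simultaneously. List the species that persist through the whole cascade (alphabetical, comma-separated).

algae, eelgrass, mussels

Round 1 — nudibranchs goes locally extinct (initial).
Round 2 — checking thresholds:
  algae: 1 of 4 neighbours < 3, not yet.
  copepods: 1 of 2 neighbours ≥ 1, goes locally extinct.
  eelgrass: 1 of 3 neighbours < 3, not yet.
Round 3 — no new extinctions; cascade stops.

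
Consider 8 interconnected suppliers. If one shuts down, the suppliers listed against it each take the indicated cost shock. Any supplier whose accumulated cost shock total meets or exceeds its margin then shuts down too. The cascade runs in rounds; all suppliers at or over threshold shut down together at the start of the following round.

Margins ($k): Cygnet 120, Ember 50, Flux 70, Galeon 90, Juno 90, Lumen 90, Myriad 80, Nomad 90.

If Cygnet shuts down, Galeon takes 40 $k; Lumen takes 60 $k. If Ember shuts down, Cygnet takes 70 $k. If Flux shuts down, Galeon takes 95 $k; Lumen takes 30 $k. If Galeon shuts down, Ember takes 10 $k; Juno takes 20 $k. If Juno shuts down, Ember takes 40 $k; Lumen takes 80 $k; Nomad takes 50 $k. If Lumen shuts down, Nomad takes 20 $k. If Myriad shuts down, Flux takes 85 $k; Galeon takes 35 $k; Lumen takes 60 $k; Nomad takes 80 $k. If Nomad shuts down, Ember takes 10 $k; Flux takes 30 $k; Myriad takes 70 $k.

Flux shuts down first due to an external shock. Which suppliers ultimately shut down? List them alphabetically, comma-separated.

Round 1 — Flux shuts down (initial).
  Galeon: +95 → 95 ≥ 90
  Lumen: +30 → 30 < 90
Round 2 — Galeon shuts down.
  Ember: +10 → 10 < 50
  Juno: +20 → 20 < 90
No further shutdowns.

Flux, Galeon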